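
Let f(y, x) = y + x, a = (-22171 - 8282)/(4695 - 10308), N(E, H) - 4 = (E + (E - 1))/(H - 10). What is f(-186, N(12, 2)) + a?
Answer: -2686001/14968 ≈ -179.45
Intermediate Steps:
N(E, H) = 4 + (-1 + 2*E)/(-10 + H) (N(E, H) = 4 + (E + (E - 1))/(H - 10) = 4 + (E + (-1 + E))/(-10 + H) = 4 + (-1 + 2*E)/(-10 + H))
a = 10151/1871 (a = -30453/(-5613) = -30453*(-1/5613) = 10151/1871 ≈ 5.4254)
f(y, x) = x + y
f(-186, N(12, 2)) + a = ((-41 + 2*12 + 4*2)/(-10 + 2) - 186) + 10151/1871 = ((-41 + 24 + 8)/(-8) - 186) + 10151/1871 = (-⅛*(-9) - 186) + 10151/1871 = (9/8 - 186) + 10151/1871 = -1479/8 + 10151/1871 = -2686001/14968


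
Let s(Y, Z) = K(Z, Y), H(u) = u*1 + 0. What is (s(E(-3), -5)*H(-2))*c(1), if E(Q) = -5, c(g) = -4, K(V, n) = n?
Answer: -40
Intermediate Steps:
H(u) = u (H(u) = u + 0 = u)
s(Y, Z) = Y
(s(E(-3), -5)*H(-2))*c(1) = -5*(-2)*(-4) = 10*(-4) = -40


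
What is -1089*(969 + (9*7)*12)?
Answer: -1878525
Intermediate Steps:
-1089*(969 + (9*7)*12) = -1089*(969 + 63*12) = -1089*(969 + 756) = -1089*1725 = -1878525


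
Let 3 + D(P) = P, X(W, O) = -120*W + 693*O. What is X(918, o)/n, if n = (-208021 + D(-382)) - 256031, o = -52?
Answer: 146196/464437 ≈ 0.31478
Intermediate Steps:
D(P) = -3 + P
n = -464437 (n = (-208021 + (-3 - 382)) - 256031 = (-208021 - 385) - 256031 = -208406 - 256031 = -464437)
X(918, o)/n = (-120*918 + 693*(-52))/(-464437) = (-110160 - 36036)*(-1/464437) = -146196*(-1/464437) = 146196/464437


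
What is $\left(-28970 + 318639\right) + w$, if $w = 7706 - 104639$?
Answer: $192736$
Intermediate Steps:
$w = -96933$
$\left(-28970 + 318639\right) + w = \left(-28970 + 318639\right) - 96933 = 289669 - 96933 = 192736$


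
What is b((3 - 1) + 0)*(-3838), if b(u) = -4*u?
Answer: 30704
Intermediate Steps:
b((3 - 1) + 0)*(-3838) = -4*((3 - 1) + 0)*(-3838) = -4*(2 + 0)*(-3838) = -4*2*(-3838) = -8*(-3838) = 30704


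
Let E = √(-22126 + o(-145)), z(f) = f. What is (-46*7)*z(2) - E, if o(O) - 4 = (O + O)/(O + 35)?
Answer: -644 - I*√2676443/11 ≈ -644.0 - 148.73*I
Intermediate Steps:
o(O) = 4 + 2*O/(35 + O) (o(O) = 4 + (O + O)/(O + 35) = 4 + (2*O)/(35 + O) = 4 + 2*O/(35 + O))
E = I*√2676443/11 (E = √(-22126 + 2*(70 + 3*(-145))/(35 - 145)) = √(-22126 + 2*(70 - 435)/(-110)) = √(-22126 + 2*(-1/110)*(-365)) = √(-22126 + 73/11) = √(-243313/11) = I*√2676443/11 ≈ 148.73*I)
(-46*7)*z(2) - E = -46*7*2 - I*√2676443/11 = -23*14*2 - I*√2676443/11 = -322*2 - I*√2676443/11 = -644 - I*√2676443/11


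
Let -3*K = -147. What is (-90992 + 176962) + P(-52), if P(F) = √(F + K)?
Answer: 85970 + I*√3 ≈ 85970.0 + 1.732*I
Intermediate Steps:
K = 49 (K = -⅓*(-147) = 49)
P(F) = √(49 + F) (P(F) = √(F + 49) = √(49 + F))
(-90992 + 176962) + P(-52) = (-90992 + 176962) + √(49 - 52) = 85970 + √(-3) = 85970 + I*√3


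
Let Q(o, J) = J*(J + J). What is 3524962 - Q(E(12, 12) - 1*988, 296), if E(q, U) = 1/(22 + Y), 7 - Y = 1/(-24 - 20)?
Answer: 3349730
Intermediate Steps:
Y = 309/44 (Y = 7 - 1/(-24 - 20) = 7 - 1/(-44) = 7 - 1*(-1/44) = 7 + 1/44 = 309/44 ≈ 7.0227)
E(q, U) = 44/1277 (E(q, U) = 1/(22 + 309/44) = 1/(1277/44) = 44/1277)
Q(o, J) = 2*J² (Q(o, J) = J*(2*J) = 2*J²)
3524962 - Q(E(12, 12) - 1*988, 296) = 3524962 - 2*296² = 3524962 - 2*87616 = 3524962 - 1*175232 = 3524962 - 175232 = 3349730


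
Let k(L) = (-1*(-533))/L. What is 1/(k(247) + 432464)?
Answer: 19/8216857 ≈ 2.3123e-6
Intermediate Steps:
k(L) = 533/L
1/(k(247) + 432464) = 1/(533/247 + 432464) = 1/(533*(1/247) + 432464) = 1/(41/19 + 432464) = 1/(8216857/19) = 19/8216857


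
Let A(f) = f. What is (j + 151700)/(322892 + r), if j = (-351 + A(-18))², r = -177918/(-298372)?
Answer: 2526166538/2833591463 ≈ 0.89151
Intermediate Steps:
r = 88959/149186 (r = -177918*(-1/298372) = 88959/149186 ≈ 0.59630)
j = 136161 (j = (-351 - 18)² = (-369)² = 136161)
(j + 151700)/(322892 + r) = (136161 + 151700)/(322892 + 88959/149186) = 287861/(48171054871/149186) = 287861*(149186/48171054871) = 2526166538/2833591463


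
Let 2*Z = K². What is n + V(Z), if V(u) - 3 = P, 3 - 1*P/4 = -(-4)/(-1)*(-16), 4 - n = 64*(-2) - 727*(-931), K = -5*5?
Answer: -676946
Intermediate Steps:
K = -25
n = -676705 (n = 4 - (64*(-2) - 727*(-931)) = 4 - (-128 + 676837) = 4 - 1*676709 = 4 - 676709 = -676705)
Z = 625/2 (Z = (½)*(-25)² = (½)*625 = 625/2 ≈ 312.50)
P = -244 (P = 12 - 4*(-(-4)/(-1))*(-16) = 12 - 4*(-(-4)*(-1))*(-16) = 12 - 4*(-4*1)*(-16) = 12 - (-16)*(-16) = 12 - 4*64 = 12 - 256 = -244)
V(u) = -241 (V(u) = 3 - 244 = -241)
n + V(Z) = -676705 - 241 = -676946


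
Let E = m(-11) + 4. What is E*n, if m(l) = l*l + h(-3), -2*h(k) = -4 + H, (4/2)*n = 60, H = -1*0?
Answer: 3810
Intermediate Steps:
H = 0
n = 30 (n = (½)*60 = 30)
h(k) = 2 (h(k) = -(-4 + 0)/2 = -½*(-4) = 2)
m(l) = 2 + l² (m(l) = l*l + 2 = l² + 2 = 2 + l²)
E = 127 (E = (2 + (-11)²) + 4 = (2 + 121) + 4 = 123 + 4 = 127)
E*n = 127*30 = 3810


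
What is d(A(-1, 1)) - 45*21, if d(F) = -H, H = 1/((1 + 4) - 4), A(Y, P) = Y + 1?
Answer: -946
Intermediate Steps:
A(Y, P) = 1 + Y
H = 1 (H = 1/(5 - 4) = 1/1 = 1)
d(F) = -1 (d(F) = -1*1 = -1)
d(A(-1, 1)) - 45*21 = -1 - 45*21 = -1 - 945 = -946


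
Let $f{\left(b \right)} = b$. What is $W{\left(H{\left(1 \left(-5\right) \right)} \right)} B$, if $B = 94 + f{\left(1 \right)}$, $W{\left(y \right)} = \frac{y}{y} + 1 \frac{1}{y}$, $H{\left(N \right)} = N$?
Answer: $76$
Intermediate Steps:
$W{\left(y \right)} = 1 + \frac{1}{y}$
$B = 95$ ($B = 94 + 1 = 95$)
$W{\left(H{\left(1 \left(-5\right) \right)} \right)} B = \frac{1 + 1 \left(-5\right)}{1 \left(-5\right)} 95 = \frac{1 - 5}{-5} \cdot 95 = \left(- \frac{1}{5}\right) \left(-4\right) 95 = \frac{4}{5} \cdot 95 = 76$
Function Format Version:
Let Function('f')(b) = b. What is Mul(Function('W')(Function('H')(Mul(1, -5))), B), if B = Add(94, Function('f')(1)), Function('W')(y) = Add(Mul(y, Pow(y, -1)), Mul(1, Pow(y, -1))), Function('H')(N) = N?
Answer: 76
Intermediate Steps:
Function('W')(y) = Add(1, Pow(y, -1))
B = 95 (B = Add(94, 1) = 95)
Mul(Function('W')(Function('H')(Mul(1, -5))), B) = Mul(Mul(Pow(Mul(1, -5), -1), Add(1, Mul(1, -5))), 95) = Mul(Mul(Pow(-5, -1), Add(1, -5)), 95) = Mul(Mul(Rational(-1, 5), -4), 95) = Mul(Rational(4, 5), 95) = 76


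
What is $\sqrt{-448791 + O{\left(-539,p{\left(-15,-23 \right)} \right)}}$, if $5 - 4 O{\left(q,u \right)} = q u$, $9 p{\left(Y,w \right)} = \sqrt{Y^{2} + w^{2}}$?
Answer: $\frac{\sqrt{-16156431 + 539 \sqrt{754}}}{6} \approx 669.61 i$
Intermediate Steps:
$p{\left(Y,w \right)} = \frac{\sqrt{Y^{2} + w^{2}}}{9}$
$O{\left(q,u \right)} = \frac{5}{4} - \frac{q u}{4}$
$\sqrt{-448791 + O{\left(-539,p{\left(-15,-23 \right)} \right)}} = \sqrt{-448791 - \left(- \frac{5}{4} - \frac{539 \frac{\sqrt{\left(-15\right)^{2} + \left(-23\right)^{2}}}{9}}{4}\right)} = \sqrt{-448791 - \left(- \frac{5}{4} - \frac{539 \frac{\sqrt{225 + 529}}{9}}{4}\right)} = \sqrt{-448791 - \left(- \frac{5}{4} - \frac{539 \frac{\sqrt{754}}{9}}{4}\right)} = \sqrt{-448791 + \left(\frac{5}{4} + \frac{539 \sqrt{754}}{36}\right)} = \sqrt{- \frac{1795159}{4} + \frac{539 \sqrt{754}}{36}}$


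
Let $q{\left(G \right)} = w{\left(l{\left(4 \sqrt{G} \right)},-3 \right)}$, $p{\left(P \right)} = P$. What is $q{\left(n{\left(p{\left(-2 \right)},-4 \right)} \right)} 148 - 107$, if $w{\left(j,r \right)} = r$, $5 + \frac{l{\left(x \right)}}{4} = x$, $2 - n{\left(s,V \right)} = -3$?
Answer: $-551$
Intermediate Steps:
$n{\left(s,V \right)} = 5$ ($n{\left(s,V \right)} = 2 - -3 = 2 + 3 = 5$)
$l{\left(x \right)} = -20 + 4 x$
$q{\left(G \right)} = -3$
$q{\left(n{\left(p{\left(-2 \right)},-4 \right)} \right)} 148 - 107 = \left(-3\right) 148 - 107 = -444 - 107 = -551$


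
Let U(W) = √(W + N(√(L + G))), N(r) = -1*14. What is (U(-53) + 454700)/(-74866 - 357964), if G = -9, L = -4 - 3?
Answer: -45470/43283 - I*√67/432830 ≈ -1.0505 - 1.8911e-5*I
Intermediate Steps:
L = -7
N(r) = -14
U(W) = √(-14 + W) (U(W) = √(W - 14) = √(-14 + W))
(U(-53) + 454700)/(-74866 - 357964) = (√(-14 - 53) + 454700)/(-74866 - 357964) = (√(-67) + 454700)/(-432830) = (I*√67 + 454700)*(-1/432830) = (454700 + I*√67)*(-1/432830) = -45470/43283 - I*√67/432830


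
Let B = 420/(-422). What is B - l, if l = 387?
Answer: -81867/211 ≈ -388.00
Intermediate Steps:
B = -210/211 (B = 420*(-1/422) = -210/211 ≈ -0.99526)
B - l = -210/211 - 1*387 = -210/211 - 387 = -81867/211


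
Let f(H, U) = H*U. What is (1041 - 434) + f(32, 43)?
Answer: 1983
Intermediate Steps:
(1041 - 434) + f(32, 43) = (1041 - 434) + 32*43 = 607 + 1376 = 1983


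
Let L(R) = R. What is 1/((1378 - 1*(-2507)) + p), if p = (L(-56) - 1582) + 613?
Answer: 1/2860 ≈ 0.00034965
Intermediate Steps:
p = -1025 (p = (-56 - 1582) + 613 = -1638 + 613 = -1025)
1/((1378 - 1*(-2507)) + p) = 1/((1378 - 1*(-2507)) - 1025) = 1/((1378 + 2507) - 1025) = 1/(3885 - 1025) = 1/2860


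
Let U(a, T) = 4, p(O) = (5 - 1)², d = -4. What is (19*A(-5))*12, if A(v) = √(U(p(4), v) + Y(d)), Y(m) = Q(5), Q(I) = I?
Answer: 684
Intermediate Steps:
p(O) = 16 (p(O) = 4² = 16)
Y(m) = 5
A(v) = 3 (A(v) = √(4 + 5) = √9 = 3)
(19*A(-5))*12 = (19*3)*12 = 57*12 = 684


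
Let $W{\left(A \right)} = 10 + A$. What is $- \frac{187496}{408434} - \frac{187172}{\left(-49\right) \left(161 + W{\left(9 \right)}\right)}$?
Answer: $\frac{406487467}{19578195} \approx 20.762$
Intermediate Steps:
$- \frac{187496}{408434} - \frac{187172}{\left(-49\right) \left(161 + W{\left(9 \right)}\right)} = - \frac{187496}{408434} - \frac{187172}{\left(-49\right) \left(161 + \left(10 + 9\right)\right)} = \left(-187496\right) \frac{1}{408434} - \frac{187172}{\left(-49\right) \left(161 + 19\right)} = - \frac{4076}{8879} - \frac{187172}{\left(-49\right) 180} = - \frac{4076}{8879} - \frac{187172}{-8820} = - \frac{4076}{8879} - - \frac{46793}{2205} = - \frac{4076}{8879} + \frac{46793}{2205} = \frac{406487467}{19578195}$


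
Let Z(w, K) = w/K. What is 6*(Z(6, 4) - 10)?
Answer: -51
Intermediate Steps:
6*(Z(6, 4) - 10) = 6*(6/4 - 10) = 6*(6*(¼) - 10) = 6*(3/2 - 10) = 6*(-17/2) = -51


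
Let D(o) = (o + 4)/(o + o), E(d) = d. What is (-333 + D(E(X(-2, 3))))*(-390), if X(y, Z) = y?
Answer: 130065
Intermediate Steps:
D(o) = (4 + o)/(2*o) (D(o) = (4 + o)/((2*o)) = (4 + o)*(1/(2*o)) = (4 + o)/(2*o))
(-333 + D(E(X(-2, 3))))*(-390) = (-333 + (½)*(4 - 2)/(-2))*(-390) = (-333 + (½)*(-½)*2)*(-390) = (-333 - ½)*(-390) = -667/2*(-390) = 130065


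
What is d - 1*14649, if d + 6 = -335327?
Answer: -349982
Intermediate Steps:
d = -335333 (d = -6 - 335327 = -335333)
d - 1*14649 = -335333 - 1*14649 = -335333 - 14649 = -349982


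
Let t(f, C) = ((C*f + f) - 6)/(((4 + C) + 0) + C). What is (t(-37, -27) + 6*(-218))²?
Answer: 1100779684/625 ≈ 1.7612e+6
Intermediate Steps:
t(f, C) = (-6 + f + C*f)/(4 + 2*C) (t(f, C) = ((f + C*f) - 6)/((4 + C) + C) = (-6 + f + C*f)/(4 + 2*C))
(t(-37, -27) + 6*(-218))² = ((-6 - 37 - 27*(-37))/(2*(2 - 27)) + 6*(-218))² = ((½)*(-6 - 37 + 999)/(-25) - 1308)² = ((½)*(-1/25)*956 - 1308)² = (-478/25 - 1308)² = (-33178/25)² = 1100779684/625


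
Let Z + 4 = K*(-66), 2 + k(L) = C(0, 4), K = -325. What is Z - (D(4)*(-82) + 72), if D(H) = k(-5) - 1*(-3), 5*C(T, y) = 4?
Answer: 107608/5 ≈ 21522.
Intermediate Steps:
C(T, y) = ⅘ (C(T, y) = (⅕)*4 = ⅘)
k(L) = -6/5 (k(L) = -2 + ⅘ = -6/5)
D(H) = 9/5 (D(H) = -6/5 - 1*(-3) = -6/5 + 3 = 9/5)
Z = 21446 (Z = -4 - 325*(-66) = -4 + 21450 = 21446)
Z - (D(4)*(-82) + 72) = 21446 - ((9/5)*(-82) + 72) = 21446 - (-738/5 + 72) = 21446 - 1*(-378/5) = 21446 + 378/5 = 107608/5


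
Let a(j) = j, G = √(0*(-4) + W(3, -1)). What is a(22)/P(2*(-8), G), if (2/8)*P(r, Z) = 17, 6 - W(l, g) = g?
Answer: 11/34 ≈ 0.32353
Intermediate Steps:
W(l, g) = 6 - g
G = √7 (G = √(0*(-4) + (6 - 1*(-1))) = √(0 + (6 + 1)) = √(0 + 7) = √7 ≈ 2.6458)
P(r, Z) = 68 (P(r, Z) = 4*17 = 68)
a(22)/P(2*(-8), G) = 22/68 = 22*(1/68) = 11/34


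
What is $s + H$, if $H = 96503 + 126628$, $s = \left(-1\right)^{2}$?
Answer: $223132$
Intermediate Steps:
$s = 1$
$H = 223131$
$s + H = 1 + 223131 = 223132$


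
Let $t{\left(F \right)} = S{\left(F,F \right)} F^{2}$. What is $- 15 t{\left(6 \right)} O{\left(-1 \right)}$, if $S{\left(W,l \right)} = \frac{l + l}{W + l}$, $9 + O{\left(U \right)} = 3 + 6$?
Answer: $0$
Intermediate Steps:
$O{\left(U \right)} = 0$ ($O{\left(U \right)} = -9 + \left(3 + 6\right) = -9 + 9 = 0$)
$S{\left(W,l \right)} = \frac{2 l}{W + l}$
$t{\left(F \right)} = F^{2}$ ($t{\left(F \right)} = \frac{2 F}{F + F} F^{2} = \frac{2 F}{2 F} F^{2} = 2 F \frac{1}{2 F} F^{2} = 1 F^{2} = F^{2}$)
$- 15 t{\left(6 \right)} O{\left(-1 \right)} = - 15 \cdot 6^{2} \cdot 0 = \left(-15\right) 36 \cdot 0 = \left(-540\right) 0 = 0$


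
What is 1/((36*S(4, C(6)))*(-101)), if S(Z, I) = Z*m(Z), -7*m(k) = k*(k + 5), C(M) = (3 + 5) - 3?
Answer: 7/523584 ≈ 1.3369e-5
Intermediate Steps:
C(M) = 5 (C(M) = 8 - 3 = 5)
m(k) = -k*(5 + k)/7 (m(k) = -k*(k + 5)/7 = -k*(5 + k)/7)
S(Z, I) = -Z²*(5 + Z)/7 (S(Z, I) = Z*(-Z*(5 + Z)/7) = -Z²*(5 + Z)/7)
1/((36*S(4, C(6)))*(-101)) = 1/((36*((⅐)*4²*(-5 - 1*4)))*(-101)) = 1/((36*((⅐)*16*(-5 - 4)))*(-101)) = 1/((36*((⅐)*16*(-9)))*(-101)) = 1/((36*(-144/7))*(-101)) = 1/(-5184/7*(-101)) = 1/(523584/7) = 7/523584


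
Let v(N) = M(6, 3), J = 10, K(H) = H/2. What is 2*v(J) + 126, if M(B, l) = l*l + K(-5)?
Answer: 139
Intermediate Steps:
K(H) = H/2 (K(H) = H*(1/2) = H/2)
M(B, l) = -5/2 + l**2 (M(B, l) = l*l + (1/2)*(-5) = l**2 - 5/2 = -5/2 + l**2)
v(N) = 13/2 (v(N) = -5/2 + 3**2 = -5/2 + 9 = 13/2)
2*v(J) + 126 = 2*(13/2) + 126 = 13 + 126 = 139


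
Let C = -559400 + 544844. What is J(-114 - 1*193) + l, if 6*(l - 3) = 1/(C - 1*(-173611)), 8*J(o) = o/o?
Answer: 11929129/3817320 ≈ 3.1250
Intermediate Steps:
C = -14556
J(o) = ⅛ (J(o) = (o/o)/8 = (⅛)*1 = ⅛)
l = 2862991/954330 (l = 3 + 1/(6*(-14556 - 1*(-173611))) = 3 + 1/(6*(-14556 + 173611)) = 3 + (⅙)/159055 = 3 + (⅙)*(1/159055) = 3 + 1/954330 = 2862991/954330 ≈ 3.0000)
J(-114 - 1*193) + l = ⅛ + 2862991/954330 = 11929129/3817320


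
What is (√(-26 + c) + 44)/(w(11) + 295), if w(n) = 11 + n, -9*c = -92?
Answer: 44/317 + I*√142/951 ≈ 0.1388 + 0.01253*I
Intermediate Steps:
c = 92/9 (c = -⅑*(-92) = 92/9 ≈ 10.222)
(√(-26 + c) + 44)/(w(11) + 295) = (√(-26 + 92/9) + 44)/((11 + 11) + 295) = (√(-142/9) + 44)/(22 + 295) = (I*√142/3 + 44)/317 = (44 + I*√142/3)*(1/317) = 44/317 + I*√142/951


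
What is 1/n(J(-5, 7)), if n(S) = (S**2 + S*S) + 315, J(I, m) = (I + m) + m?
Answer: 1/477 ≈ 0.0020964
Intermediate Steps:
J(I, m) = I + 2*m
n(S) = 315 + 2*S**2 (n(S) = (S**2 + S**2) + 315 = 2*S**2 + 315 = 315 + 2*S**2)
1/n(J(-5, 7)) = 1/(315 + 2*(-5 + 2*7)**2) = 1/(315 + 2*(-5 + 14)**2) = 1/(315 + 2*9**2) = 1/(315 + 2*81) = 1/(315 + 162) = 1/477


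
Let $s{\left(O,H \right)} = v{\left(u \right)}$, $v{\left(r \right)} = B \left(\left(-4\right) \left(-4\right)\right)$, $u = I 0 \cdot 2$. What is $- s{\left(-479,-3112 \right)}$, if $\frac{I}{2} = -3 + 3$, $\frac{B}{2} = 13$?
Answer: $-416$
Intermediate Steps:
$B = 26$ ($B = 2 \cdot 13 = 26$)
$I = 0$ ($I = 2 \left(-3 + 3\right) = 2 \cdot 0 = 0$)
$u = 0$ ($u = 0 \cdot 0 \cdot 2 = 0 \cdot 2 = 0$)
$v{\left(r \right)} = 416$ ($v{\left(r \right)} = 26 \left(\left(-4\right) \left(-4\right)\right) = 26 \cdot 16 = 416$)
$s{\left(O,H \right)} = 416$
$- s{\left(-479,-3112 \right)} = \left(-1\right) 416 = -416$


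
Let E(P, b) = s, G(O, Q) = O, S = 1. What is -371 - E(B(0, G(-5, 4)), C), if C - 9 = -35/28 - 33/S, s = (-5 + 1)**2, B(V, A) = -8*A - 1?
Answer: -387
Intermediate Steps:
B(V, A) = -1 - 8*A
s = 16 (s = (-4)**2 = 16)
C = -101/4 (C = 9 + (-35/28 - 33/1) = 9 + (-35*1/28 - 33*1) = 9 + (-5/4 - 33) = 9 - 137/4 = -101/4 ≈ -25.250)
E(P, b) = 16
-371 - E(B(0, G(-5, 4)), C) = -371 - 1*16 = -371 - 16 = -387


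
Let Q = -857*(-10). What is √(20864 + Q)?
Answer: √29434 ≈ 171.56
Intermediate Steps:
Q = 8570
√(20864 + Q) = √(20864 + 8570) = √29434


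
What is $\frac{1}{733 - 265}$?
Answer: $\frac{1}{468} \approx 0.0021368$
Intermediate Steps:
$\frac{1}{733 - 265} = \frac{1}{468}$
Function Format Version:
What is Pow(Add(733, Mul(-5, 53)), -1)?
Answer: Rational(1, 468) ≈ 0.0021368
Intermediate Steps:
Pow(Add(733, Mul(-5, 53)), -1) = Pow(Add(733, -265), -1) = Pow(468, -1) = Rational(1, 468)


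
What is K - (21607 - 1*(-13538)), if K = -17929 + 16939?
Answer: -36135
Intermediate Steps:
K = -990
K - (21607 - 1*(-13538)) = -990 - (21607 - 1*(-13538)) = -990 - (21607 + 13538) = -990 - 1*35145 = -990 - 35145 = -36135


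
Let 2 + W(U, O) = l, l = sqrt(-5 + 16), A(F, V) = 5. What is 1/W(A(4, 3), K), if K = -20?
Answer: 2/7 + sqrt(11)/7 ≈ 0.75952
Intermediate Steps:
l = sqrt(11) ≈ 3.3166
W(U, O) = -2 + sqrt(11)
1/W(A(4, 3), K) = 1/(-2 + sqrt(11))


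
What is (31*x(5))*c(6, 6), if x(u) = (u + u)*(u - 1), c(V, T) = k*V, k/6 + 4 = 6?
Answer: 89280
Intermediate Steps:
k = 12 (k = -24 + 6*6 = -24 + 36 = 12)
c(V, T) = 12*V
x(u) = 2*u*(-1 + u) (x(u) = (2*u)*(-1 + u) = 2*u*(-1 + u))
(31*x(5))*c(6, 6) = (31*(2*5*(-1 + 5)))*(12*6) = (31*(2*5*4))*72 = (31*40)*72 = 1240*72 = 89280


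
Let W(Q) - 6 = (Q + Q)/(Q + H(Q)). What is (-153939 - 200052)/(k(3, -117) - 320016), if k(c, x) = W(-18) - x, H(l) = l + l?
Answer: 1061973/959677 ≈ 1.1066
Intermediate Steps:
H(l) = 2*l
W(Q) = 20/3 (W(Q) = 6 + (Q + Q)/(Q + 2*Q) = 6 + (2*Q)/((3*Q)) = 6 + (2*Q)*(1/(3*Q)) = 6 + ⅔ = 20/3)
k(c, x) = 20/3 - x
(-153939 - 200052)/(k(3, -117) - 320016) = (-153939 - 200052)/((20/3 - 1*(-117)) - 320016) = -353991/((20/3 + 117) - 320016) = -353991/(371/3 - 320016) = -353991/(-959677/3) = -353991*(-3/959677) = 1061973/959677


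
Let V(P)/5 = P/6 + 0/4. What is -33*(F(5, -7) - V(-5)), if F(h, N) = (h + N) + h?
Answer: -473/2 ≈ -236.50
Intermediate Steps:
V(P) = 5*P/6 (V(P) = 5*(P/6 + 0/4) = 5*(P*(1/6) + 0*(1/4)) = 5*(P/6 + 0) = 5*(P/6) = 5*P/6)
F(h, N) = N + 2*h (F(h, N) = (N + h) + h = N + 2*h)
-33*(F(5, -7) - V(-5)) = -33*((-7 + 2*5) - 5*(-5)/6) = -33*((-7 + 10) - 1*(-25/6)) = -33*(3 + 25/6) = -33*43/6 = -473/2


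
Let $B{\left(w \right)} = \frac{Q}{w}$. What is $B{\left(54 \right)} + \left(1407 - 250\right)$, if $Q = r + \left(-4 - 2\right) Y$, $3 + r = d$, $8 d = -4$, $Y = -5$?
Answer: $\frac{125009}{108} \approx 1157.5$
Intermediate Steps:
$d = - \frac{1}{2}$ ($d = \frac{1}{8} \left(-4\right) = - \frac{1}{2} \approx -0.5$)
$r = - \frac{7}{2}$ ($r = -3 - \frac{1}{2} = - \frac{7}{2} \approx -3.5$)
$Q = \frac{53}{2}$ ($Q = - \frac{7}{2} + \left(-4 - 2\right) \left(-5\right) = - \frac{7}{2} - -30 = - \frac{7}{2} + 30 = \frac{53}{2} \approx 26.5$)
$B{\left(w \right)} = \frac{53}{2 w}$
$B{\left(54 \right)} + \left(1407 - 250\right) = \frac{53}{2 \cdot 54} + \left(1407 - 250\right) = \frac{53}{2} \cdot \frac{1}{54} + \left(1407 - 250\right) = \frac{53}{108} + 1157 = \frac{125009}{108}$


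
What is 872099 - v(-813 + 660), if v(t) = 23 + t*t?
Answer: 848667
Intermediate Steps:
v(t) = 23 + t²
872099 - v(-813 + 660) = 872099 - (23 + (-813 + 660)²) = 872099 - (23 + (-153)²) = 872099 - (23 + 23409) = 872099 - 1*23432 = 872099 - 23432 = 848667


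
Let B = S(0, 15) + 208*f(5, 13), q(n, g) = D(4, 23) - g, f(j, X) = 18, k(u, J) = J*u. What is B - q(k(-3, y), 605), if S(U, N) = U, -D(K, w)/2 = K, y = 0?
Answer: 4357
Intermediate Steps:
D(K, w) = -2*K
q(n, g) = -8 - g (q(n, g) = -2*4 - g = -8 - g)
B = 3744 (B = 0 + 208*18 = 0 + 3744 = 3744)
B - q(k(-3, y), 605) = 3744 - (-8 - 1*605) = 3744 - (-8 - 605) = 3744 - 1*(-613) = 3744 + 613 = 4357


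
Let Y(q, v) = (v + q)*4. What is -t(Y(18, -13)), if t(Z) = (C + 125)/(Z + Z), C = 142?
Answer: -267/40 ≈ -6.6750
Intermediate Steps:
Y(q, v) = 4*q + 4*v (Y(q, v) = (q + v)*4 = 4*q + 4*v)
t(Z) = 267/(2*Z) (t(Z) = (142 + 125)/(Z + Z) = 267/((2*Z)) = 267*(1/(2*Z)) = 267/(2*Z))
-t(Y(18, -13)) = -267/(2*(4*18 + 4*(-13))) = -267/(2*(72 - 52)) = -267/(2*20) = -1*267/40 = -267/40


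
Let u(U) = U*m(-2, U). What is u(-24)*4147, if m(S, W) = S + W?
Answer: 2587728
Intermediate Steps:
u(U) = U*(-2 + U)
u(-24)*4147 = -24*(-2 - 24)*4147 = -24*(-26)*4147 = 624*4147 = 2587728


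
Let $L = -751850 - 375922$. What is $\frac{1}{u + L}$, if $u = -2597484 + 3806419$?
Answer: $\frac{1}{81163} \approx 1.2321 \cdot 10^{-5}$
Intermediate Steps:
$L = -1127772$ ($L = -751850 - 375922 = -1127772$)
$u = 1208935$
$\frac{1}{u + L} = \frac{1}{1208935 - 1127772} = \frac{1}{81163}$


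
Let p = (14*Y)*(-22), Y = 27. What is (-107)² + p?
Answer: 3133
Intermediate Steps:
p = -8316 (p = (14*27)*(-22) = 378*(-22) = -8316)
(-107)² + p = (-107)² - 8316 = 11449 - 8316 = 3133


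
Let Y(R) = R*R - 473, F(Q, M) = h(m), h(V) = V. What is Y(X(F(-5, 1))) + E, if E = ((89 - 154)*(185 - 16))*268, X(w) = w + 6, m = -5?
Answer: -2944452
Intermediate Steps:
F(Q, M) = -5
X(w) = 6 + w
Y(R) = -473 + R² (Y(R) = R² - 473 = -473 + R²)
E = -2943980 (E = -65*169*268 = -10985*268 = -2943980)
Y(X(F(-5, 1))) + E = (-473 + (6 - 5)²) - 2943980 = (-473 + 1²) - 2943980 = (-473 + 1) - 2943980 = -472 - 2943980 = -2944452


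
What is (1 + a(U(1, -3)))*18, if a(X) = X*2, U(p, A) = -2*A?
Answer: 234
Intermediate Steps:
a(X) = 2*X
(1 + a(U(1, -3)))*18 = (1 + 2*(-2*(-3)))*18 = (1 + 2*6)*18 = (1 + 12)*18 = 13*18 = 234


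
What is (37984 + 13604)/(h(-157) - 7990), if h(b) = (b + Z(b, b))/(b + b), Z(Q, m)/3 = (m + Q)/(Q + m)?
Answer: -8099316/1254353 ≈ -6.4570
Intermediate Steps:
Z(Q, m) = 3 (Z(Q, m) = 3*((m + Q)/(Q + m)) = 3*((Q + m)/(Q + m)) = 3*1 = 3)
h(b) = (3 + b)/(2*b) (h(b) = (b + 3)/(b + b) = (3 + b)/((2*b)) = (3 + b)*(1/(2*b)) = (3 + b)/(2*b))
(37984 + 13604)/(h(-157) - 7990) = (37984 + 13604)/((½)*(3 - 157)/(-157) - 7990) = 51588/((½)*(-1/157)*(-154) - 7990) = 51588/(77/157 - 7990) = 51588/(-1254353/157) = 51588*(-157/1254353) = -8099316/1254353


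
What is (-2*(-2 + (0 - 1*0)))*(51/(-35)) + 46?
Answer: 1406/35 ≈ 40.171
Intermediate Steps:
(-2*(-2 + (0 - 1*0)))*(51/(-35)) + 46 = (-2*(-2 + (0 + 0)))*(51*(-1/35)) + 46 = -2*(-2 + 0)*(-51/35) + 46 = -2*(-2)*(-51/35) + 46 = 4*(-51/35) + 46 = -204/35 + 46 = 1406/35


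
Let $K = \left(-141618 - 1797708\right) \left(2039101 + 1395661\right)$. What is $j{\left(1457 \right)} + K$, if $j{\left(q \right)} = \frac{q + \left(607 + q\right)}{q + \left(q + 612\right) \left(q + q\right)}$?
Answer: $- \frac{40170056967444321955}{6030523} \approx -6.6611 \cdot 10^{12}$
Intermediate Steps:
$K = -6661123250412$ ($K = \left(-1939326\right) 3434762 = -6661123250412$)
$j{\left(q \right)} = \frac{607 + 2 q}{q + 2 q \left(612 + q\right)}$ ($j{\left(q \right)} = \frac{607 + 2 q}{q + \left(612 + q\right) 2 q} = \frac{607 + 2 q}{q + 2 q \left(612 + q\right)}$)
$j{\left(1457 \right)} + K = \frac{607 + 2 \cdot 1457}{1457 \left(1225 + 2 \cdot 1457\right)} - 6661123250412 = \frac{607 + 2914}{1457 \left(1225 + 2914\right)} - 6661123250412 = \frac{1}{1457} \cdot \frac{1}{4139} \cdot 3521 - 6661123250412 = \frac{3521}{6030523} - 6661123250412 = - \frac{40170056967444321955}{6030523}$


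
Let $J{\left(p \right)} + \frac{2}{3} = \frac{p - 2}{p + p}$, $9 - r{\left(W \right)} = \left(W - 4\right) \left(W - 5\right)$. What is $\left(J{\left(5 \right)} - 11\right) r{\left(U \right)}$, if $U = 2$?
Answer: $- \frac{341}{10} \approx -34.1$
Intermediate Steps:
$r{\left(W \right)} = 9 - \left(-5 + W\right) \left(-4 + W\right)$ ($r{\left(W \right)} = 9 - \left(W - 4\right) \left(W - 5\right) = 9 - \left(-4 + W\right) \left(-5 + W\right) = 9 - \left(-5 + W\right) \left(-4 + W\right)$)
$J{\left(p \right)} = - \frac{2}{3} + \frac{-2 + p}{2 p}$ ($J{\left(p \right)} = - \frac{2}{3} + \frac{p - 2}{p + p} = - \frac{2}{3} + \frac{-2 + p}{2 p}$)
$\left(J{\left(5 \right)} - 11\right) r{\left(U \right)} = \left(\frac{-6 - 5}{6 \cdot 5} - 11\right) \left(-11 - 2^{2} + 9 \cdot 2\right) = \left(\frac{1}{6} \cdot \frac{1}{5} \left(-6 - 5\right) - 11\right) \left(-11 - 4 + 18\right) = \left(\frac{1}{6} \cdot \frac{1}{5} \left(-11\right) - 11\right) \left(-11 - 4 + 18\right) = \left(- \frac{11}{30} - 11\right) 3 = \left(- \frac{341}{30}\right) 3 = - \frac{341}{10}$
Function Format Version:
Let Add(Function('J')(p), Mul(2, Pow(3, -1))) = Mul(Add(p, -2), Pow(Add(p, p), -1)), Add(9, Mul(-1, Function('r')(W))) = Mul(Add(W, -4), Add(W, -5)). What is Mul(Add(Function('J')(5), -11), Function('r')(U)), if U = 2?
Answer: Rational(-341, 10) ≈ -34.100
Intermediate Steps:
Function('r')(W) = Add(9, Mul(-1, Add(-5, W), Add(-4, W))) (Function('r')(W) = Add(9, Mul(-1, Mul(Add(W, -4), Add(W, -5)))) = Add(9, Mul(-1, Mul(Add(-4, W), Add(-5, W)))) = Add(9, Mul(-1, Mul(Add(-5, W), Add(-4, W)))) = Add(9, Mul(-1, Add(-5, W), Add(-4, W))))
Function('J')(p) = Add(Rational(-2, 3), Mul(Rational(1, 2), Pow(p, -1), Add(-2, p))) (Function('J')(p) = Add(Rational(-2, 3), Mul(Add(p, -2), Pow(Add(p, p), -1))) = Add(Rational(-2, 3), Mul(Add(-2, p), Pow(Mul(2, p), -1))) = Add(Rational(-2, 3), Mul(Add(-2, p), Mul(Rational(1, 2), Pow(p, -1)))) = Add(Rational(-2, 3), Mul(Rational(1, 2), Pow(p, -1), Add(-2, p))))
Mul(Add(Function('J')(5), -11), Function('r')(U)) = Mul(Add(Mul(Rational(1, 6), Pow(5, -1), Add(-6, Mul(-1, 5))), -11), Add(-11, Mul(-1, Pow(2, 2)), Mul(9, 2))) = Mul(Add(Mul(Rational(1, 6), Rational(1, 5), Add(-6, -5)), -11), Add(-11, Mul(-1, 4), 18)) = Mul(Add(Mul(Rational(1, 6), Rational(1, 5), -11), -11), Add(-11, -4, 18)) = Mul(Add(Rational(-11, 30), -11), 3) = Mul(Rational(-341, 30), 3) = Rational(-341, 10)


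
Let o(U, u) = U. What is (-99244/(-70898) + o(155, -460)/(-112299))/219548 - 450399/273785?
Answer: -393645325557142866997/239286949461668904180 ≈ -1.6451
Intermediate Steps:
(-99244/(-70898) + o(155, -460)/(-112299))/219548 - 450399/273785 = (-99244/(-70898) + 155/(-112299))/219548 - 450399/273785 = (-99244*(-1/70898) + 155*(-1/112299))*(1/219548) - 450399*1/273785 = (49622/35449 - 155/112299)*(1/219548) - 450399/273785 = (5567006383/3980887251)*(1/219548) - 450399/273785 = 5567006383/873995834182548 - 450399/273785 = -393645325557142866997/239286949461668904180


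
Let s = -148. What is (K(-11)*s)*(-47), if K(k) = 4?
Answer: 27824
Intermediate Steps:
(K(-11)*s)*(-47) = (4*(-148))*(-47) = -592*(-47) = 27824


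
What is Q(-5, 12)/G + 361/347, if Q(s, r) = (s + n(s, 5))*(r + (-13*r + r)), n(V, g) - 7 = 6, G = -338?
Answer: 244225/58643 ≈ 4.1646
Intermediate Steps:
n(V, g) = 13 (n(V, g) = 7 + 6 = 13)
Q(s, r) = -11*r*(13 + s) (Q(s, r) = (s + 13)*(r + (-13*r + r)) = (13 + s)*(r - 12*r) = (13 + s)*(-11*r) = -11*r*(13 + s))
Q(-5, 12)/G + 361/347 = -11*12*(13 - 5)/(-338) + 361/347 = -11*12*8*(-1/338) + 361*(1/347) = -1056*(-1/338) + 361/347 = 528/169 + 361/347 = 244225/58643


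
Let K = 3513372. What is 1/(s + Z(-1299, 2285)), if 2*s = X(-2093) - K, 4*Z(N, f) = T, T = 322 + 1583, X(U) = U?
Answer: -4/7029025 ≈ -5.6907e-7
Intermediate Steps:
T = 1905
Z(N, f) = 1905/4 (Z(N, f) = (¼)*1905 = 1905/4)
s = -3515465/2 (s = (-2093 - 1*3513372)/2 = (-2093 - 3513372)/2 = (½)*(-3515465) = -3515465/2 ≈ -1.7577e+6)
1/(s + Z(-1299, 2285)) = 1/(-3515465/2 + 1905/4) = 1/(-7029025/4) = -4/7029025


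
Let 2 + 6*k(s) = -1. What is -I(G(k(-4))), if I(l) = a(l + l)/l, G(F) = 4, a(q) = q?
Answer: -2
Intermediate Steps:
k(s) = -½ (k(s) = -⅓ + (⅙)*(-1) = -⅓ - ⅙ = -½)
I(l) = 2 (I(l) = (l + l)/l = (2*l)/l = 2)
-I(G(k(-4))) = -1*2 = -2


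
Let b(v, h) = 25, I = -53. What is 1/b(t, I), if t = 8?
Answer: 1/25 ≈ 0.040000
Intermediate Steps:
1/b(t, I) = 1/25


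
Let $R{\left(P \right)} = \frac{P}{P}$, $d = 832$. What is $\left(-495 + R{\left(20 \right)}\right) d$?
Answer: $-411008$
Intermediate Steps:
$R{\left(P \right)} = 1$
$\left(-495 + R{\left(20 \right)}\right) d = \left(-495 + 1\right) 832 = \left(-494\right) 832 = -411008$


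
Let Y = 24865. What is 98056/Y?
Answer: 98056/24865 ≈ 3.9435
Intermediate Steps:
98056/Y = 98056/24865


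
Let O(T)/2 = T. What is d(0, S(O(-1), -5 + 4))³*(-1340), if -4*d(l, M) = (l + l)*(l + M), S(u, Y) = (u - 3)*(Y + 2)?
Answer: 0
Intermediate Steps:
O(T) = 2*T
S(u, Y) = (-3 + u)*(2 + Y)
d(l, M) = -l*(M + l)/2 (d(l, M) = -(l + l)*(l + M)/4 = -2*l*(M + l)/4 = -l*(M + l)/2)
d(0, S(O(-1), -5 + 4))³*(-1340) = (-½*0*((-6 - 3*(-5 + 4) + 2*(2*(-1)) + (-5 + 4)*(2*(-1))) + 0))³*(-1340) = (-½*0*((-6 - 3*(-1) + 2*(-2) - 1*(-2)) + 0))³*(-1340) = (-½*0*((-6 + 3 - 4 + 2) + 0))³*(-1340) = (-½*0*(-5 + 0))³*(-1340) = (-½*0*(-5))³*(-1340) = 0³*(-1340) = 0*(-1340) = 0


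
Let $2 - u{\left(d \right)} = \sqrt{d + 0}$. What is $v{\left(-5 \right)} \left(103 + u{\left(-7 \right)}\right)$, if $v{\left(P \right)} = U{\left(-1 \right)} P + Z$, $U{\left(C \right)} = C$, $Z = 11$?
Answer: $1680 - 16 i \sqrt{7} \approx 1680.0 - 42.332 i$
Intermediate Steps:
$u{\left(d \right)} = 2 - \sqrt{d}$ ($u{\left(d \right)} = 2 - \sqrt{d + 0} = 2 - \sqrt{d}$)
$v{\left(P \right)} = 11 - P$ ($v{\left(P \right)} = - P + 11 = 11 - P$)
$v{\left(-5 \right)} \left(103 + u{\left(-7 \right)}\right) = \left(11 - -5\right) \left(103 + \left(2 - \sqrt{-7}\right)\right) = \left(11 + 5\right) \left(103 + \left(2 - i \sqrt{7}\right)\right) = 16 \left(103 + \left(2 - i \sqrt{7}\right)\right) = 16 \left(105 - i \sqrt{7}\right) = 1680 - 16 i \sqrt{7}$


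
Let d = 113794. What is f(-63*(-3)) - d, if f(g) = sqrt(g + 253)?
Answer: -113794 + sqrt(442) ≈ -1.1377e+5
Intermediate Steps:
f(g) = sqrt(253 + g)
f(-63*(-3)) - d = sqrt(253 - 63*(-3)) - 1*113794 = sqrt(253 + 189) - 113794 = sqrt(442) - 113794 = -113794 + sqrt(442)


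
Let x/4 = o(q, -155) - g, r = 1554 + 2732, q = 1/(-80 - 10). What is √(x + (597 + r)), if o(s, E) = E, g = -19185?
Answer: √81003 ≈ 284.61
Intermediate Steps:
q = -1/90 (q = 1/(-90) = -1/90 ≈ -0.011111)
r = 4286
x = 76120 (x = 4*(-155 - 1*(-19185)) = 4*(-155 + 19185) = 4*19030 = 76120)
√(x + (597 + r)) = √(76120 + (597 + 4286)) = √(76120 + 4883) = √81003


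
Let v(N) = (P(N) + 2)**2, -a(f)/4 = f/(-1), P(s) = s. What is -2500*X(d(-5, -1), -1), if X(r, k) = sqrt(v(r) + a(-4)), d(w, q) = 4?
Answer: -5000*sqrt(5) ≈ -11180.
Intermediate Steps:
a(f) = 4*f (a(f) = -4*f/(-1) = -4*f*(-1) = -(-4)*f = 4*f)
v(N) = (2 + N)**2 (v(N) = (N + 2)**2 = (2 + N)**2)
X(r, k) = sqrt(-16 + (2 + r)**2) (X(r, k) = sqrt((2 + r)**2 + 4*(-4)) = sqrt((2 + r)**2 - 16) = sqrt(-16 + (2 + r)**2))
-2500*X(d(-5, -1), -1) = -2500*sqrt(-16 + (2 + 4)**2) = -2500*sqrt(-16 + 6**2) = -2500*sqrt(-16 + 36) = -5000*sqrt(5)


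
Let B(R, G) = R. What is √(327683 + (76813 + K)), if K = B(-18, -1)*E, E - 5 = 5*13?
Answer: 6*√11201 ≈ 635.01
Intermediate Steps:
E = 70 (E = 5 + 5*13 = 5 + 65 = 70)
K = -1260 (K = -18*70 = -1260)
√(327683 + (76813 + K)) = √(327683 + (76813 - 1260)) = √(327683 + 75553) = √403236 = 6*√11201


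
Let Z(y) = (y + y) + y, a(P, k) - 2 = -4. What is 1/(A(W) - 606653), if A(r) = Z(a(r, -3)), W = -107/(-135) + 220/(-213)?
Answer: -1/606659 ≈ -1.6484e-6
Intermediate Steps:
a(P, k) = -2 (a(P, k) = 2 - 4 = -2)
W = -2303/9585 (W = -107*(-1/135) + 220*(-1/213) = 107/135 - 220/213 = -2303/9585 ≈ -0.24027)
Z(y) = 3*y (Z(y) = 2*y + y = 3*y)
A(r) = -6 (A(r) = 3*(-2) = -6)
1/(A(W) - 606653) = 1/(-6 - 606653) = 1/(-606659) = -1/606659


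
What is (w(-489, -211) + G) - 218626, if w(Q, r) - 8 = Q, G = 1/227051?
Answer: -49748463456/227051 ≈ -2.1911e+5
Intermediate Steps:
G = 1/227051 ≈ 4.4043e-6
w(Q, r) = 8 + Q
(w(-489, -211) + G) - 218626 = ((8 - 489) + 1/227051) - 218626 = (-481 + 1/227051) - 218626 = -109211530/227051 - 218626 = -49748463456/227051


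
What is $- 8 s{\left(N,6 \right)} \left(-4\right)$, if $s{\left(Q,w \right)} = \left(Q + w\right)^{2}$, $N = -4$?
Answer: $128$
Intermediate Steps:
$- 8 s{\left(N,6 \right)} \left(-4\right) = - 8 \left(-4 + 6\right)^{2} \left(-4\right) = - 8 \cdot 2^{2} \left(-4\right) = \left(-8\right) 4 \left(-4\right) = \left(-32\right) \left(-4\right) = 128$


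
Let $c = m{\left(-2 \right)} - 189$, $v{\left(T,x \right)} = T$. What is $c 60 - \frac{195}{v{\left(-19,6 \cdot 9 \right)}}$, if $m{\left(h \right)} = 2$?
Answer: $- \frac{212985}{19} \approx -11210.0$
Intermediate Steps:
$c = -187$ ($c = 2 - 189 = -187$)
$c 60 - \frac{195}{v{\left(-19,6 \cdot 9 \right)}} = \left(-187\right) 60 - \frac{195}{-19} = -11220 - - \frac{195}{19} = -11220 + \frac{195}{19} = - \frac{212985}{19}$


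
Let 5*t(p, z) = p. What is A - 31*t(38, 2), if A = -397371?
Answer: -1988033/5 ≈ -3.9761e+5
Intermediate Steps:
t(p, z) = p/5
A - 31*t(38, 2) = -397371 - 31*38/5 = -397371 - 1178/5 = -1988033/5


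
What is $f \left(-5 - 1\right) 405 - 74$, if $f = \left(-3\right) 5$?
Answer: $36376$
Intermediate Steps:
$f = -15$
$f \left(-5 - 1\right) 405 - 74 = - 15 \left(-5 - 1\right) 405 - 74 = \left(-15\right) \left(-6\right) 405 - 74 = 90 \cdot 405 - 74 = 36450 - 74 = 36376$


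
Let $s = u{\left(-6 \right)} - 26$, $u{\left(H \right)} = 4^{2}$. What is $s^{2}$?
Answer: $100$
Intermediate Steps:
$u{\left(H \right)} = 16$
$s = -10$ ($s = 16 - 26 = -10$)
$s^{2} = \left(-10\right)^{2} = 100$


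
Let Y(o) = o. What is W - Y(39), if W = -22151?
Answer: -22190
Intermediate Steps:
W - Y(39) = -22151 - 1*39 = -22151 - 39 = -22190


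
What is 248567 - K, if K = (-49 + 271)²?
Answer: 199283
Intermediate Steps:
K = 49284 (K = 222² = 49284)
248567 - K = 248567 - 1*49284 = 248567 - 49284 = 199283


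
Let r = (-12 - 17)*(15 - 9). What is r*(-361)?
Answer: 62814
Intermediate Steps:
r = -174 (r = -29*6 = -174)
r*(-361) = -174*(-361) = 62814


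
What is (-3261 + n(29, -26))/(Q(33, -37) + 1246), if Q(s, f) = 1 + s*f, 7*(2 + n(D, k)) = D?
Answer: -11406/91 ≈ -125.34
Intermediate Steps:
n(D, k) = -2 + D/7
Q(s, f) = 1 + f*s
(-3261 + n(29, -26))/(Q(33, -37) + 1246) = (-3261 + (-2 + (1/7)*29))/((1 - 37*33) + 1246) = (-3261 + (-2 + 29/7))/((1 - 1221) + 1246) = (-3261 + 15/7)/(-1220 + 1246) = -22812/7/26 = -22812/7*1/26 = -11406/91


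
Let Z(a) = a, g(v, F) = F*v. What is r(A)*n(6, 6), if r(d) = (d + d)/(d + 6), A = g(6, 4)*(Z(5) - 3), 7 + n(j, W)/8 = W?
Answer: -128/9 ≈ -14.222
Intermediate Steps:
n(j, W) = -56 + 8*W
A = 48 (A = (4*6)*(5 - 3) = 24*2 = 48)
r(d) = 2*d/(6 + d) (r(d) = (2*d)/(6 + d) = 2*d/(6 + d))
r(A)*n(6, 6) = (2*48/(6 + 48))*(-56 + 8*6) = (2*48/54)*(-56 + 48) = (2*48*(1/54))*(-8) = (16/9)*(-8) = -128/9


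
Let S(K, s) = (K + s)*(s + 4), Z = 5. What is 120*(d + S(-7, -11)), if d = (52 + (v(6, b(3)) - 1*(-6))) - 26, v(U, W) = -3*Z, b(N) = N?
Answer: 17160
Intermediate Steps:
v(U, W) = -15 (v(U, W) = -3*5 = -15)
S(K, s) = (4 + s)*(K + s) (S(K, s) = (K + s)*(4 + s) = (4 + s)*(K + s))
d = 17 (d = (52 + (-15 - 1*(-6))) - 26 = (52 + (-15 + 6)) - 26 = (52 - 9) - 26 = 43 - 26 = 17)
120*(d + S(-7, -11)) = 120*(17 + ((-11)**2 + 4*(-7) + 4*(-11) - 7*(-11))) = 120*(17 + (121 - 28 - 44 + 77)) = 120*(17 + 126) = 120*143 = 17160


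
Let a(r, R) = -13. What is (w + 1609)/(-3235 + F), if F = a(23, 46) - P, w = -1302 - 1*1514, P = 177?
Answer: 1207/3425 ≈ 0.35241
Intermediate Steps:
w = -2816 (w = -1302 - 1514 = -2816)
F = -190 (F = -13 - 1*177 = -13 - 177 = -190)
(w + 1609)/(-3235 + F) = (-2816 + 1609)/(-3235 - 190) = -1207/(-3425) = -1207*(-1/3425) = 1207/3425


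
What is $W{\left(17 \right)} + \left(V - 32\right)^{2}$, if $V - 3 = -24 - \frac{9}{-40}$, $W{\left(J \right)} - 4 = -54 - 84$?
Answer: $\frac{4241921}{1600} \approx 2651.2$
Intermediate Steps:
$W{\left(J \right)} = -134$ ($W{\left(J \right)} = 4 - 138 = -134$)
$V = - \frac{831}{40}$ ($V = 3 - \left(24 + \frac{9}{-40}\right) = 3 - \left(24 + 9 \left(- \frac{1}{40}\right)\right) = 3 - \frac{951}{40} = - \frac{831}{40} \approx -20.775$)
$W{\left(17 \right)} + \left(V - 32\right)^{2} = -134 + \left(- \frac{831}{40} - 32\right)^{2} = -134 + \left(- \frac{2111}{40}\right)^{2} = -134 + \frac{4456321}{1600} = \frac{4241921}{1600}$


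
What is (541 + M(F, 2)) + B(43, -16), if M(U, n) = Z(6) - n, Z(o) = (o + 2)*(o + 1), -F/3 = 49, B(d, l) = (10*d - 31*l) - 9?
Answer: 1512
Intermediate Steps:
B(d, l) = -9 - 31*l + 10*d (B(d, l) = (-31*l + 10*d) - 9 = -9 - 31*l + 10*d)
F = -147 (F = -3*49 = -147)
Z(o) = (1 + o)*(2 + o) (Z(o) = (2 + o)*(1 + o) = (1 + o)*(2 + o))
M(U, n) = 56 - n (M(U, n) = (2 + 6**2 + 3*6) - n = (2 + 36 + 18) - n = 56 - n)
(541 + M(F, 2)) + B(43, -16) = (541 + (56 - 1*2)) + (-9 - 31*(-16) + 10*43) = (541 + (56 - 2)) + (-9 + 496 + 430) = (541 + 54) + 917 = 595 + 917 = 1512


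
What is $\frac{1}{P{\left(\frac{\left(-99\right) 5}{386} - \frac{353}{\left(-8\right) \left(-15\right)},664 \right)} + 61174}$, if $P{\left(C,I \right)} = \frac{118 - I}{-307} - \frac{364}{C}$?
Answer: $\frac{30033503}{1839911010836} \approx 1.6323 \cdot 10^{-5}$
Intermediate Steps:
$P{\left(C,I \right)} = - \frac{118}{307} - \frac{364}{C} + \frac{I}{307}$ ($P{\left(C,I \right)} = \left(118 - I\right) \left(- \frac{1}{307}\right) - \frac{364}{C} = \left(- \frac{118}{307} + \frac{I}{307}\right) - \frac{364}{C} = - \frac{118}{307} - \frac{364}{C} + \frac{I}{307}$)
$\frac{1}{P{\left(\frac{\left(-99\right) 5}{386} - \frac{353}{\left(-8\right) \left(-15\right)},664 \right)} + 61174} = \frac{1}{\frac{-111748 + \left(\frac{\left(-99\right) 5}{386} - \frac{353}{\left(-8\right) \left(-15\right)}\right) \left(-118 + 664\right)}{307 \left(\frac{\left(-99\right) 5}{386} - \frac{353}{\left(-8\right) \left(-15\right)}\right)} + 61174} = \frac{1}{\frac{-111748 + \left(\left(-495\right) \frac{1}{386} - \frac{353}{120}\right) 546}{307 \left(\left(-495\right) \frac{1}{386} - \frac{353}{120}\right)} + 61174} = \frac{1}{\frac{-111748 + \left(- \frac{495}{386} - \frac{353}{120}\right) 546}{307 \left(- \frac{495}{386} - \frac{353}{120}\right)} + 61174} = \frac{1}{\frac{-111748 - \frac{8902439}{3860}}{307 \left(- \frac{97829}{23160}\right)} + 61174} = \frac{1}{\frac{1}{307} \left(- \frac{23160}{97829}\right) \left(-111748 - \frac{8902439}{3860}\right) + 61174} = \frac{1}{\frac{1}{307} \left(- \frac{23160}{97829}\right) \left(- \frac{440249719}{3860}\right) + 61174} = \frac{1}{\frac{2641498314}{30033503} + 61174} = \frac{1}{\frac{1839911010836}{30033503}} = \frac{30033503}{1839911010836}$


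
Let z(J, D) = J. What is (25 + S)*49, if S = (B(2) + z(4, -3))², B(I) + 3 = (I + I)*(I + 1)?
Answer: 9506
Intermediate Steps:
B(I) = -3 + 2*I*(1 + I) (B(I) = -3 + (I + I)*(I + 1) = -3 + (2*I)*(1 + I) = -3 + 2*I*(1 + I))
S = 169 (S = ((-3 + 2*2 + 2*2²) + 4)² = ((-3 + 4 + 2*4) + 4)² = ((-3 + 4 + 8) + 4)² = (9 + 4)² = 13² = 169)
(25 + S)*49 = (25 + 169)*49 = 194*49 = 9506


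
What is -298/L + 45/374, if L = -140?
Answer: 14719/6545 ≈ 2.2489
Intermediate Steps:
-298/L + 45/374 = -298/(-140) + 45/374 = -298*(-1/140) + 45*(1/374) = 149/70 + 45/374 = 14719/6545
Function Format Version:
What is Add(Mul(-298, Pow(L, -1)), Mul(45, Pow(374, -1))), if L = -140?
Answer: Rational(14719, 6545) ≈ 2.2489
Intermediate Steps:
Add(Mul(-298, Pow(L, -1)), Mul(45, Pow(374, -1))) = Add(Mul(-298, Pow(-140, -1)), Mul(45, Pow(374, -1))) = Add(Mul(-298, Rational(-1, 140)), Mul(45, Rational(1, 374))) = Add(Rational(149, 70), Rational(45, 374)) = Rational(14719, 6545)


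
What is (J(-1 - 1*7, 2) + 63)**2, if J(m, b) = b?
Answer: 4225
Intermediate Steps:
(J(-1 - 1*7, 2) + 63)**2 = (2 + 63)**2 = 65**2 = 4225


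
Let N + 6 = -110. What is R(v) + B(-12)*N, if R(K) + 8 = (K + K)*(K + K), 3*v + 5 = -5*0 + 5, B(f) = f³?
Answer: 200440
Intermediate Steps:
N = -116 (N = -6 - 110 = -116)
v = 0 (v = -5/3 + (-5*0 + 5)/3 = -5/3 + (0 + 5)/3 = -5/3 + (⅓)*5 = -5/3 + 5/3 = 0)
R(K) = -8 + 4*K² (R(K) = -8 + (K + K)*(K + K) = -8 + (2*K)*(2*K) = -8 + 4*K²)
R(v) + B(-12)*N = (-8 + 4*0²) + (-12)³*(-116) = (-8 + 4*0) - 1728*(-116) = (-8 + 0) + 200448 = -8 + 200448 = 200440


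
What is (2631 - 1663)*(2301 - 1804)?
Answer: 481096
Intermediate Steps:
(2631 - 1663)*(2301 - 1804) = 968*497 = 481096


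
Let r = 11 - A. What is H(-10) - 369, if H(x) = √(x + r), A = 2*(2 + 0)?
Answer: -369 + I*√3 ≈ -369.0 + 1.732*I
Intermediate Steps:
A = 4 (A = 2*2 = 4)
r = 7 (r = 11 - 1*4 = 11 - 4 = 7)
H(x) = √(7 + x) (H(x) = √(x + 7) = √(7 + x))
H(-10) - 369 = √(7 - 10) - 369 = √(-3) - 369 = I*√3 - 369 = -369 + I*√3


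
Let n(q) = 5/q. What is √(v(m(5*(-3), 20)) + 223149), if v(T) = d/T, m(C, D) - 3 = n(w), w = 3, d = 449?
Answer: √43756062/14 ≈ 472.49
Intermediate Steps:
m(C, D) = 14/3 (m(C, D) = 3 + 5/3 = 14/3)
v(T) = 449/T
√(v(m(5*(-3), 20)) + 223149) = √(449/(14/3) + 223149) = √(449*(3/14) + 223149) = √(1347/14 + 223149) = √(3125433/14) = √43756062/14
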